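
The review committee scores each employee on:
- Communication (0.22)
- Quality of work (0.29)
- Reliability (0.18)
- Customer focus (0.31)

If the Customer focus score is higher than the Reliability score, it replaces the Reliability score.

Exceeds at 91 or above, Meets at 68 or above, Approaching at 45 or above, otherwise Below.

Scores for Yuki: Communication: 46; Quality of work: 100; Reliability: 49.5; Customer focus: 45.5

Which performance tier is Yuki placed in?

Customer focus (45.5) ≤ Reliability (49.5), so Reliability stays at 49.5.
Weighted total:
  Communication 46 × 0.22 = 10.12
  Quality of work 100 × 0.29 = 29
  Reliability 49.5 × 0.18 = 8.91
  Customer focus 45.5 × 0.31 = 14.105
Sum = 62.135
62.135 is ≥ 45 and < 68 → Approaching

Approaching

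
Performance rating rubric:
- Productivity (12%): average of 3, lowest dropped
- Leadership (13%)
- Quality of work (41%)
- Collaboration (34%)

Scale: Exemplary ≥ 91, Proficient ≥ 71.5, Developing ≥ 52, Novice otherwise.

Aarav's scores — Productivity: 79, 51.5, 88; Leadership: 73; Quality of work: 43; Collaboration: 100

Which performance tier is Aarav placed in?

Productivity: drop 51.5 → average of remaining 2 = 167/2 = 83.5
Weighted total:
  Productivity 83.5 × 0.12 = 10.02
  Leadership 73 × 0.13 = 9.49
  Quality of work 43 × 0.41 = 17.63
  Collaboration 100 × 0.34 = 34
Sum = 71.14
71.14 is ≥ 52 and < 71.5 → Developing

Developing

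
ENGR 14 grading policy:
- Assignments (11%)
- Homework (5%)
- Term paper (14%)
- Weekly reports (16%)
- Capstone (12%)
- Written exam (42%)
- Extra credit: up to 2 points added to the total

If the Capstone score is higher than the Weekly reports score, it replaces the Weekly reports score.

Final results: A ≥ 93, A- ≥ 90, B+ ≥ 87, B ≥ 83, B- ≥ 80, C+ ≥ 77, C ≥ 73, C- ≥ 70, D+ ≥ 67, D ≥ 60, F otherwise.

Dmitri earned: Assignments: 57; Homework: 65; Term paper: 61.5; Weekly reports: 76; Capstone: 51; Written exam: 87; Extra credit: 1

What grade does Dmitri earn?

C

Capstone (51) ≤ Weekly reports (76), so Weekly reports stays at 76.
Weighted total:
  Assignments 57 × 0.11 = 6.27
  Homework 65 × 0.05 = 3.25
  Term paper 61.5 × 0.14 = 8.61
  Weekly reports 76 × 0.16 = 12.16
  Capstone 51 × 0.12 = 6.12
  Written exam 87 × 0.42 = 36.54
Sum = 72.95
Extra credit: 72.95 + 1 = 73.95
73.95 is ≥ 73 and < 77 → C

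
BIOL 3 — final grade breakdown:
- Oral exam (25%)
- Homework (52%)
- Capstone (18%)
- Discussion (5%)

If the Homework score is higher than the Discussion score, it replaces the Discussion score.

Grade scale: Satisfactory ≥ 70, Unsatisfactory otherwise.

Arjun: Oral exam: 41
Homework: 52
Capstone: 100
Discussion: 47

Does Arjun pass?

Homework (52) > Discussion (47), so Discussion counts as 52.
Weighted total:
  Oral exam 41 × 0.25 = 10.25
  Homework 52 × 0.52 = 27.04
  Capstone 100 × 0.18 = 18
  Discussion 52 × 0.05 = 2.6
Sum = 57.89
57.89 < 70 → Unsatisfactory

Unsatisfactory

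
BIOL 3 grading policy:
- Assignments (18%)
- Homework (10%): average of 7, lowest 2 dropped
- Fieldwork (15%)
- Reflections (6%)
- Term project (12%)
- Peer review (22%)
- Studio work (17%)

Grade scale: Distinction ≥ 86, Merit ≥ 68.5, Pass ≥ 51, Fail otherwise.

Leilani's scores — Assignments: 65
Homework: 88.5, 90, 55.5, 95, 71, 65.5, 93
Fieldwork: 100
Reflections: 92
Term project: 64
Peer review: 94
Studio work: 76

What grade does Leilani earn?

Homework: drop 55.5, 65.5 → average of remaining 5 = 437.5/5 = 87.5
Weighted total:
  Assignments 65 × 0.18 = 11.7
  Homework 87.5 × 0.1 = 8.75
  Fieldwork 100 × 0.15 = 15
  Reflections 92 × 0.06 = 5.52
  Term project 64 × 0.12 = 7.68
  Peer review 94 × 0.22 = 20.68
  Studio work 76 × 0.17 = 12.92
Sum = 82.25
82.25 is ≥ 68.5 and < 86 → Merit

Merit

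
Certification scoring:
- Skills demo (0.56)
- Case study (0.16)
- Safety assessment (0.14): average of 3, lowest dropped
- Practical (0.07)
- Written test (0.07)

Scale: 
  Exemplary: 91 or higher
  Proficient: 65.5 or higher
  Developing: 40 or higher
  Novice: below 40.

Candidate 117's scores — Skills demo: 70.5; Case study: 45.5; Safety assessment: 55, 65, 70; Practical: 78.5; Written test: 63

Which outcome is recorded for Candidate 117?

Safety assessment: drop 55 → average of remaining 2 = 135/2 = 67.5
Weighted total:
  Skills demo 70.5 × 0.56 = 39.48
  Case study 45.5 × 0.16 = 7.28
  Safety assessment 67.5 × 0.14 = 9.45
  Practical 78.5 × 0.07 = 5.495
  Written test 63 × 0.07 = 4.41
Sum = 66.115
66.115 is ≥ 65.5 and < 91 → Proficient

Proficient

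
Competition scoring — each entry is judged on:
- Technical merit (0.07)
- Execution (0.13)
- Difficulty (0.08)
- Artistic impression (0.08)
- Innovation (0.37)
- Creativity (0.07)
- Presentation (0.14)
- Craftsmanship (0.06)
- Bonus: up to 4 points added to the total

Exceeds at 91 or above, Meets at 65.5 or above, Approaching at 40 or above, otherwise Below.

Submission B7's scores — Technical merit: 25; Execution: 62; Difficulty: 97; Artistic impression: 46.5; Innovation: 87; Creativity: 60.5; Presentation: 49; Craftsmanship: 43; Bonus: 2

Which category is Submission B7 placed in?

Weighted total:
  Technical merit 25 × 0.07 = 1.75
  Execution 62 × 0.13 = 8.06
  Difficulty 97 × 0.08 = 7.76
  Artistic impression 46.5 × 0.08 = 3.72
  Innovation 87 × 0.37 = 32.19
  Creativity 60.5 × 0.07 = 4.235
  Presentation 49 × 0.14 = 6.86
  Craftsmanship 43 × 0.06 = 2.58
Sum = 67.155
Bonus: 67.155 + 2 = 69.155
69.155 is ≥ 65.5 and < 91 → Meets

Meets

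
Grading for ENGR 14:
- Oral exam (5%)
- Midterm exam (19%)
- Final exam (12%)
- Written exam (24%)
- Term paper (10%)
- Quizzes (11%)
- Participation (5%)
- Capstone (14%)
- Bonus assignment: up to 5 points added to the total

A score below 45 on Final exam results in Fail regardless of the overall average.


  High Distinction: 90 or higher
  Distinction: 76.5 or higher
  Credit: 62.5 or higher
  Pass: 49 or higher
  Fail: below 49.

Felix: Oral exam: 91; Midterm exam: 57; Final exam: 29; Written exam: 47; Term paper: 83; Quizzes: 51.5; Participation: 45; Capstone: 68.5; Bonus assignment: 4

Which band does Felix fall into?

Fail

Final exam score 29 < 45: minimum not met.
Weighted total:
  Oral exam 91 × 0.05 = 4.55
  Midterm exam 57 × 0.19 = 10.83
  Final exam 29 × 0.12 = 3.48
  Written exam 47 × 0.24 = 11.28
  Term paper 83 × 0.1 = 8.3
  Quizzes 51.5 × 0.11 = 5.665
  Participation 45 × 0.05 = 2.25
  Capstone 68.5 × 0.14 = 9.59
Sum = 55.945
Bonus assignment: 55.945 + 4 = 59.945
Because the Final exam minimum was not met, the result is Fail.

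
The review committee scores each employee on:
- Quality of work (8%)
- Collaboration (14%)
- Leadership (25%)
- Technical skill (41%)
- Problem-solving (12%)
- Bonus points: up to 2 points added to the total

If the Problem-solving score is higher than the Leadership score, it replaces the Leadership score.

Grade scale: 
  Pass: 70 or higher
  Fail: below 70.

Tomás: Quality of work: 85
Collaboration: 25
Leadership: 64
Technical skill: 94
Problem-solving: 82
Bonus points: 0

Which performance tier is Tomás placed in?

Problem-solving (82) > Leadership (64), so Leadership counts as 82.
Weighted total:
  Quality of work 85 × 0.08 = 6.8
  Collaboration 25 × 0.14 = 3.5
  Leadership 82 × 0.25 = 20.5
  Technical skill 94 × 0.41 = 38.54
  Problem-solving 82 × 0.12 = 9.84
Sum = 79.18
Bonus points: 79.18 + 0 = 79.18
79.18 ≥ 70 → Pass

Pass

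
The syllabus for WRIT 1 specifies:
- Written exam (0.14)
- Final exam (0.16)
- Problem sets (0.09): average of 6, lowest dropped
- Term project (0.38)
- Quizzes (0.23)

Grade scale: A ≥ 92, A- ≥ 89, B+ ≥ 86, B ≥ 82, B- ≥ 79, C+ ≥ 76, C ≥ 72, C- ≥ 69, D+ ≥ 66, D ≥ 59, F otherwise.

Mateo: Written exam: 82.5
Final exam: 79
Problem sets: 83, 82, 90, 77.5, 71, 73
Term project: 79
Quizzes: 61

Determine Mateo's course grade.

C

Problem sets: drop 71 → average of remaining 5 = 405.5/5 = 81.1
Weighted total:
  Written exam 82.5 × 0.14 = 11.55
  Final exam 79 × 0.16 = 12.64
  Problem sets 81.1 × 0.09 = 7.299
  Term project 79 × 0.38 = 30.02
  Quizzes 61 × 0.23 = 14.03
Sum = 75.539
75.539 is ≥ 72 and < 76 → C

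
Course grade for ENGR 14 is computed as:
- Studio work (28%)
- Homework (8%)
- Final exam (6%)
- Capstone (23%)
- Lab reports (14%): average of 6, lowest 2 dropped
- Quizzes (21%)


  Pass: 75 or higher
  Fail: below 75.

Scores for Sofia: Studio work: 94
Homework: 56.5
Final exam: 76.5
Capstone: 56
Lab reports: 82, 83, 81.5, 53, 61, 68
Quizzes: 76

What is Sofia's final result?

Lab reports: drop 53, 61 → average of remaining 4 = 314.5/4 = 78.625
Weighted total:
  Studio work 94 × 0.28 = 26.32
  Homework 56.5 × 0.08 = 4.52
  Final exam 76.5 × 0.06 = 4.59
  Capstone 56 × 0.23 = 12.88
  Lab reports 78.625 × 0.14 = 11.0075
  Quizzes 76 × 0.21 = 15.96
Sum = 75.2775
75.2775 ≥ 75 → Pass

Pass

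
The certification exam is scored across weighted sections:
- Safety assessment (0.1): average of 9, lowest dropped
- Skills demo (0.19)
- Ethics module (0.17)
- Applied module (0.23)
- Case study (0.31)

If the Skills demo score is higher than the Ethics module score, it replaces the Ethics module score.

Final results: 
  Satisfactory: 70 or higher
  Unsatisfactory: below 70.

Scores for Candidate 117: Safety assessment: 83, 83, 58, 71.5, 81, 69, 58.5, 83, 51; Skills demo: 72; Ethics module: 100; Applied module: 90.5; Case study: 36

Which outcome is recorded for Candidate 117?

Safety assessment: drop 51 → average of remaining 8 = 587/8 = 73.375
Skills demo (72) ≤ Ethics module (100), so Ethics module stays at 100.
Weighted total:
  Safety assessment 73.375 × 0.1 = 7.3375
  Skills demo 72 × 0.19 = 13.68
  Ethics module 100 × 0.17 = 17
  Applied module 90.5 × 0.23 = 20.815
  Case study 36 × 0.31 = 11.16
Sum = 69.9925
69.9925 < 70 → Unsatisfactory

Unsatisfactory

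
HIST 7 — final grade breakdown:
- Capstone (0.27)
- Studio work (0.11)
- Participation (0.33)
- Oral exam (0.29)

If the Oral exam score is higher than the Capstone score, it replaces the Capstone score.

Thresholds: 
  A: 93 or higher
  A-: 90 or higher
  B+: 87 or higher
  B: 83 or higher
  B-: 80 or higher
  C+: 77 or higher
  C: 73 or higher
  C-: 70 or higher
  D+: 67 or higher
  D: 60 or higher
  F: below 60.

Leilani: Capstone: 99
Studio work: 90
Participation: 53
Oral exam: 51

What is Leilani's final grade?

Oral exam (51) ≤ Capstone (99), so Capstone stays at 99.
Weighted total:
  Capstone 99 × 0.27 = 26.73
  Studio work 90 × 0.11 = 9.9
  Participation 53 × 0.33 = 17.49
  Oral exam 51 × 0.29 = 14.79
Sum = 68.91
68.91 is ≥ 67 and < 70 → D+

D+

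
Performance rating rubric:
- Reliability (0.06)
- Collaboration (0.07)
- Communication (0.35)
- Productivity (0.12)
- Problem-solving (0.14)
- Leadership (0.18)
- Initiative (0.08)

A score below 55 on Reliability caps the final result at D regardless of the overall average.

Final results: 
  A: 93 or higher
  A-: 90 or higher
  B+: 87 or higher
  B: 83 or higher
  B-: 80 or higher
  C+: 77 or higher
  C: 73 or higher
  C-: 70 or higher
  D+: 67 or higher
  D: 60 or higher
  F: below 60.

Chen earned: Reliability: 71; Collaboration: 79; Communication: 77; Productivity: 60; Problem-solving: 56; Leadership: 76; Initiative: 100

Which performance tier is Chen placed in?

C

Reliability score 71 ≥ 55: minimum met.
Weighted total:
  Reliability 71 × 0.06 = 4.26
  Collaboration 79 × 0.07 = 5.53
  Communication 77 × 0.35 = 26.95
  Productivity 60 × 0.12 = 7.2
  Problem-solving 56 × 0.14 = 7.84
  Leadership 76 × 0.18 = 13.68
  Initiative 100 × 0.08 = 8
Sum = 73.46
73.46 is ≥ 73 and < 77 → C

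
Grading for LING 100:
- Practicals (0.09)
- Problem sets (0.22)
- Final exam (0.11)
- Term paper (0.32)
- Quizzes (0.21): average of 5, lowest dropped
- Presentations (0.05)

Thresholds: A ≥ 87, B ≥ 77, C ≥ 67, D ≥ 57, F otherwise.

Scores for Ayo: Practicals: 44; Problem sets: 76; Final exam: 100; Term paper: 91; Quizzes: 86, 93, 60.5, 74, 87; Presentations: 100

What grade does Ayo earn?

Quizzes: drop 60.5 → average of remaining 4 = 340/4 = 85
Weighted total:
  Practicals 44 × 0.09 = 3.96
  Problem sets 76 × 0.22 = 16.72
  Final exam 100 × 0.11 = 11
  Term paper 91 × 0.32 = 29.12
  Quizzes 85 × 0.21 = 17.85
  Presentations 100 × 0.05 = 5
Sum = 83.65
83.65 is ≥ 77 and < 87 → B

B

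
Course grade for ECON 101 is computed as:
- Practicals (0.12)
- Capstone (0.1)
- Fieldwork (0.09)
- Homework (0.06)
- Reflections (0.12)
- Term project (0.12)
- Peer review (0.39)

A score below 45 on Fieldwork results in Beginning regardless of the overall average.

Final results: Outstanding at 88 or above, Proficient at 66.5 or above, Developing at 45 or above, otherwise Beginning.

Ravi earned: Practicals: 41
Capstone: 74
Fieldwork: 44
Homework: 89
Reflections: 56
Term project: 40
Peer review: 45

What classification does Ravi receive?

Beginning

Fieldwork score 44 < 45: minimum not met.
Weighted total:
  Practicals 41 × 0.12 = 4.92
  Capstone 74 × 0.1 = 7.4
  Fieldwork 44 × 0.09 = 3.96
  Homework 89 × 0.06 = 5.34
  Reflections 56 × 0.12 = 6.72
  Term project 40 × 0.12 = 4.8
  Peer review 45 × 0.39 = 17.55
Sum = 50.69
Because the Fieldwork minimum was not met, the result is Beginning.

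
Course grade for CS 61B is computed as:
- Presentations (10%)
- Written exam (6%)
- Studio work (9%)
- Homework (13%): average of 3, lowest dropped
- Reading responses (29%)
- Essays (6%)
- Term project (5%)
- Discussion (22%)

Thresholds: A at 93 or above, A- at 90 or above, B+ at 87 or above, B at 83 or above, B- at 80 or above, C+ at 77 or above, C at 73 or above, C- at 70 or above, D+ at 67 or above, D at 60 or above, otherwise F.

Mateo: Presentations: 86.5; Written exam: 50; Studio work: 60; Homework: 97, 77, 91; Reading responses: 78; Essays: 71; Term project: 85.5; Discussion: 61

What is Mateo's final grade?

Homework: drop 77 → average of remaining 2 = 188/2 = 94
Weighted total:
  Presentations 86.5 × 0.1 = 8.65
  Written exam 50 × 0.06 = 3
  Studio work 60 × 0.09 = 5.4
  Homework 94 × 0.13 = 12.22
  Reading responses 78 × 0.29 = 22.62
  Essays 71 × 0.06 = 4.26
  Term project 85.5 × 0.05 = 4.275
  Discussion 61 × 0.22 = 13.42
Sum = 73.845
73.845 is ≥ 73 and < 77 → C

C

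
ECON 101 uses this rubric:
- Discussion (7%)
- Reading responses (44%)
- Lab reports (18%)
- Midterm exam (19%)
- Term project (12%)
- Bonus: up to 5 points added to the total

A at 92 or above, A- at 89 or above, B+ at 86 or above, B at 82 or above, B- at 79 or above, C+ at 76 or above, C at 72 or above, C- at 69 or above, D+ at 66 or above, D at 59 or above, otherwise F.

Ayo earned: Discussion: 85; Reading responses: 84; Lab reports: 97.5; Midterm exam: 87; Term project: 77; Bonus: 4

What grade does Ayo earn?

Weighted total:
  Discussion 85 × 0.07 = 5.95
  Reading responses 84 × 0.44 = 36.96
  Lab reports 97.5 × 0.18 = 17.55
  Midterm exam 87 × 0.19 = 16.53
  Term project 77 × 0.12 = 9.24
Sum = 86.23
Bonus: 86.23 + 4 = 90.23
90.23 is ≥ 89 and < 92 → A-

A-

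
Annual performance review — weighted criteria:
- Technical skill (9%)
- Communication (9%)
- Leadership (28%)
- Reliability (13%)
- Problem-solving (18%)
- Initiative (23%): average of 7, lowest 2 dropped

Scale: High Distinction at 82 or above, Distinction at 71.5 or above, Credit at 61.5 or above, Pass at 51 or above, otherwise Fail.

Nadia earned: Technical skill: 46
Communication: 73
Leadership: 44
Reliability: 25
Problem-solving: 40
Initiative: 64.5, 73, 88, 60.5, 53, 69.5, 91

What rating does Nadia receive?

Initiative: drop 53, 60.5 → average of remaining 5 = 386/5 = 77.2
Weighted total:
  Technical skill 46 × 0.09 = 4.14
  Communication 73 × 0.09 = 6.57
  Leadership 44 × 0.28 = 12.32
  Reliability 25 × 0.13 = 3.25
  Problem-solving 40 × 0.18 = 7.2
  Initiative 77.2 × 0.23 = 17.756
Sum = 51.236
51.236 is ≥ 51 and < 61.5 → Pass

Pass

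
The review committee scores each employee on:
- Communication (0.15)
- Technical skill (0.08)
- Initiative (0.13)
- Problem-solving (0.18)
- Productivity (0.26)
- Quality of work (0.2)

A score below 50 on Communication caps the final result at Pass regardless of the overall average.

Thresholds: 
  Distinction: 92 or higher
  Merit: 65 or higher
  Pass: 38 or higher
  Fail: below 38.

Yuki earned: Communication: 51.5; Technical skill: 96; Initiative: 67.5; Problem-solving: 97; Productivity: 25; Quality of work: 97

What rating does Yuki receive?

Merit

Communication score 51.5 ≥ 50: minimum met.
Weighted total:
  Communication 51.5 × 0.15 = 7.725
  Technical skill 96 × 0.08 = 7.68
  Initiative 67.5 × 0.13 = 8.775
  Problem-solving 97 × 0.18 = 17.46
  Productivity 25 × 0.26 = 6.5
  Quality of work 97 × 0.2 = 19.4
Sum = 67.54
67.54 is ≥ 65 and < 92 → Merit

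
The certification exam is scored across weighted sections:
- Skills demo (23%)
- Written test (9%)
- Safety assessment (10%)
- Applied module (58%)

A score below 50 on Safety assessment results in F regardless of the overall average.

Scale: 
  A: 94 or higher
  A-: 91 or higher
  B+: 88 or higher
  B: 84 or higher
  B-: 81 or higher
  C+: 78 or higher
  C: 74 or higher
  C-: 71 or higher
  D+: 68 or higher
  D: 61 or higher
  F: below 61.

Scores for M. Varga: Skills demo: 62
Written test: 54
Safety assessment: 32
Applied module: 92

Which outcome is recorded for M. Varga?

Safety assessment score 32 < 50: minimum not met.
Weighted total:
  Skills demo 62 × 0.23 = 14.26
  Written test 54 × 0.09 = 4.86
  Safety assessment 32 × 0.1 = 3.2
  Applied module 92 × 0.58 = 53.36
Sum = 75.68
Because the Safety assessment minimum was not met, the result is F.

F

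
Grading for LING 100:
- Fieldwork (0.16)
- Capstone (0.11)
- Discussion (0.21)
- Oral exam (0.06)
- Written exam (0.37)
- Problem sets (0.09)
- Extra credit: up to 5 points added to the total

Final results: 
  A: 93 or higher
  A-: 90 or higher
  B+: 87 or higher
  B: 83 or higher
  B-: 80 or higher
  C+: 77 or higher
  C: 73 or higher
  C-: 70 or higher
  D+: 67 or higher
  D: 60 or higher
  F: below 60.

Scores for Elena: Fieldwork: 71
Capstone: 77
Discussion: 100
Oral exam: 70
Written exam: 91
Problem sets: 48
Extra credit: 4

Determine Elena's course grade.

Weighted total:
  Fieldwork 71 × 0.16 = 11.36
  Capstone 77 × 0.11 = 8.47
  Discussion 100 × 0.21 = 21
  Oral exam 70 × 0.06 = 4.2
  Written exam 91 × 0.37 = 33.67
  Problem sets 48 × 0.09 = 4.32
Sum = 83.02
Extra credit: 83.02 + 4 = 87.02
87.02 is ≥ 87 and < 90 → B+

B+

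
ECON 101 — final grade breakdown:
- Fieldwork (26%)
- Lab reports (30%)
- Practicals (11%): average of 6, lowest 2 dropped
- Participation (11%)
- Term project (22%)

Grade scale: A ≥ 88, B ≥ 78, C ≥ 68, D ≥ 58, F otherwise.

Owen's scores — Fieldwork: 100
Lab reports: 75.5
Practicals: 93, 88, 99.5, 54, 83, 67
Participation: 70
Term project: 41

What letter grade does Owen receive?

C

Practicals: drop 54, 67 → average of remaining 4 = 363.5/4 = 90.875
Weighted total:
  Fieldwork 100 × 0.26 = 26
  Lab reports 75.5 × 0.3 = 22.65
  Practicals 90.875 × 0.11 = 9.99625
  Participation 70 × 0.11 = 7.7
  Term project 41 × 0.22 = 9.02
Sum = 75.36625
75.36625 is ≥ 68 and < 78 → C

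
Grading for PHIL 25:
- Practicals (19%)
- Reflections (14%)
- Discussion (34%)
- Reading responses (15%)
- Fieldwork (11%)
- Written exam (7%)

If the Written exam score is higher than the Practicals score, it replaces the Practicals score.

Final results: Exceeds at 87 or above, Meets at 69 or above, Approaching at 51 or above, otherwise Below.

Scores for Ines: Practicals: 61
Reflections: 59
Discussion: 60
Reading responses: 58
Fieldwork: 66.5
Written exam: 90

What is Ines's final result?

Written exam (90) > Practicals (61), so Practicals counts as 90.
Weighted total:
  Practicals 90 × 0.19 = 17.1
  Reflections 59 × 0.14 = 8.26
  Discussion 60 × 0.34 = 20.4
  Reading responses 58 × 0.15 = 8.7
  Fieldwork 66.5 × 0.11 = 7.315
  Written exam 90 × 0.07 = 6.3
Sum = 68.075
68.075 is ≥ 51 and < 69 → Approaching

Approaching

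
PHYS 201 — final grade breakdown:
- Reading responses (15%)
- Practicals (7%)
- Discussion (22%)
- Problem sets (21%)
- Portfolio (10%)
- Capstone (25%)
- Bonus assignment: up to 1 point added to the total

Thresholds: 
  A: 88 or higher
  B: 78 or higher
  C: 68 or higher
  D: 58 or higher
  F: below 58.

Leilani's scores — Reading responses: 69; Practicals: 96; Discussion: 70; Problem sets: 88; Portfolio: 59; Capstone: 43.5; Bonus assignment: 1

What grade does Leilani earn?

Weighted total:
  Reading responses 69 × 0.15 = 10.35
  Practicals 96 × 0.07 = 6.72
  Discussion 70 × 0.22 = 15.4
  Problem sets 88 × 0.21 = 18.48
  Portfolio 59 × 0.1 = 5.9
  Capstone 43.5 × 0.25 = 10.875
Sum = 67.725
Bonus assignment: 67.725 + 1 = 68.725
68.725 is ≥ 68 and < 78 → C

C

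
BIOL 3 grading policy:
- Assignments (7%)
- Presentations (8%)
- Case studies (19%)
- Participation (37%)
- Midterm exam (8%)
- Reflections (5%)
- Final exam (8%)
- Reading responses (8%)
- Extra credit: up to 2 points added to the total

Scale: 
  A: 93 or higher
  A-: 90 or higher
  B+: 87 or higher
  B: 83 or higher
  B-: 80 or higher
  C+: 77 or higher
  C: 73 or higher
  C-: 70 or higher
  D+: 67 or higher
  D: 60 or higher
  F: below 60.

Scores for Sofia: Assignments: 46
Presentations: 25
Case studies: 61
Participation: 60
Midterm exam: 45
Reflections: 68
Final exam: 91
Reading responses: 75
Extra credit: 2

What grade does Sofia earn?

Weighted total:
  Assignments 46 × 0.07 = 3.22
  Presentations 25 × 0.08 = 2
  Case studies 61 × 0.19 = 11.59
  Participation 60 × 0.37 = 22.2
  Midterm exam 45 × 0.08 = 3.6
  Reflections 68 × 0.05 = 3.4
  Final exam 91 × 0.08 = 7.28
  Reading responses 75 × 0.08 = 6
Sum = 59.29
Extra credit: 59.29 + 2 = 61.29
61.29 is ≥ 60 and < 67 → D

D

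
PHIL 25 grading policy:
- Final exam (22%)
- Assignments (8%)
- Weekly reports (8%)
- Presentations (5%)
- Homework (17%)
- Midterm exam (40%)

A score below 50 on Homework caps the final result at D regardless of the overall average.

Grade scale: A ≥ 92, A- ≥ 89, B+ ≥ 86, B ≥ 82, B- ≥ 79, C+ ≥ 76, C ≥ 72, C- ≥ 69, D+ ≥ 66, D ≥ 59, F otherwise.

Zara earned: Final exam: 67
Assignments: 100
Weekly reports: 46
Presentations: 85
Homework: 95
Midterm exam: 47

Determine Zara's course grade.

Homework score 95 ≥ 50: minimum met.
Weighted total:
  Final exam 67 × 0.22 = 14.74
  Assignments 100 × 0.08 = 8
  Weekly reports 46 × 0.08 = 3.68
  Presentations 85 × 0.05 = 4.25
  Homework 95 × 0.17 = 16.15
  Midterm exam 47 × 0.4 = 18.8
Sum = 65.62
65.62 is ≥ 59 and < 66 → D

D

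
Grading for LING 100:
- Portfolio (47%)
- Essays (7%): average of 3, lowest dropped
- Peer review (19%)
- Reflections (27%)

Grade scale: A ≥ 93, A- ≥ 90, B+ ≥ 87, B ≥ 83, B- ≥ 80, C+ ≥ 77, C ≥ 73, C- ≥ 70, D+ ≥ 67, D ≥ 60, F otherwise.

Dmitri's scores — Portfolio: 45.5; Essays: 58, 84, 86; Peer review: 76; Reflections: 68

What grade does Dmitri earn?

D

Essays: drop 58 → average of remaining 2 = 170/2 = 85
Weighted total:
  Portfolio 45.5 × 0.47 = 21.385
  Essays 85 × 0.07 = 5.95
  Peer review 76 × 0.19 = 14.44
  Reflections 68 × 0.27 = 18.36
Sum = 60.135
60.135 is ≥ 60 and < 67 → D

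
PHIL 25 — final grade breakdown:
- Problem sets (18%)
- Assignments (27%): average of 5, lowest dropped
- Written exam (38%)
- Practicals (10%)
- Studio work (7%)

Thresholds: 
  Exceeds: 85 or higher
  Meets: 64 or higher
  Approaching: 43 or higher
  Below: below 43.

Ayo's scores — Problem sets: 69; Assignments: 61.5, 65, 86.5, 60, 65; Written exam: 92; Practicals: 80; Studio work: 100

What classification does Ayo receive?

Assignments: drop 60 → average of remaining 4 = 278/4 = 69.5
Weighted total:
  Problem sets 69 × 0.18 = 12.42
  Assignments 69.5 × 0.27 = 18.765
  Written exam 92 × 0.38 = 34.96
  Practicals 80 × 0.1 = 8
  Studio work 100 × 0.07 = 7
Sum = 81.145
81.145 is ≥ 64 and < 85 → Meets

Meets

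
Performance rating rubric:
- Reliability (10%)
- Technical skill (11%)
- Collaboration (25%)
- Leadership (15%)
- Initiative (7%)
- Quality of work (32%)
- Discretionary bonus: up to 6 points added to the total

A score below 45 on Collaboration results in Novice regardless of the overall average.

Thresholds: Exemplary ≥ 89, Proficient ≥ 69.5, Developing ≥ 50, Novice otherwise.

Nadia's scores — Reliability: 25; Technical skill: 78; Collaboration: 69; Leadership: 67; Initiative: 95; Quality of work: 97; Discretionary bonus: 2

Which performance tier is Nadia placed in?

Proficient

Collaboration score 69 ≥ 45: minimum met.
Weighted total:
  Reliability 25 × 0.1 = 2.5
  Technical skill 78 × 0.11 = 8.58
  Collaboration 69 × 0.25 = 17.25
  Leadership 67 × 0.15 = 10.05
  Initiative 95 × 0.07 = 6.65
  Quality of work 97 × 0.32 = 31.04
Sum = 76.07
Discretionary bonus: 76.07 + 2 = 78.07
78.07 is ≥ 69.5 and < 89 → Proficient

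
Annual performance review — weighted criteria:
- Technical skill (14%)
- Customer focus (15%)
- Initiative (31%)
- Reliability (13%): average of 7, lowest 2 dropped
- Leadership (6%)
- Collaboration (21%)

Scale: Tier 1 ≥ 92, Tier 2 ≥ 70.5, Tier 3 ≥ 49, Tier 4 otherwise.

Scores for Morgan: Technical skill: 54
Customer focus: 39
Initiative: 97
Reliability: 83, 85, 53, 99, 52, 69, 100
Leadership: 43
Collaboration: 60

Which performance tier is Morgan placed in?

Tier 3

Reliability: drop 52, 53 → average of remaining 5 = 436/5 = 87.2
Weighted total:
  Technical skill 54 × 0.14 = 7.56
  Customer focus 39 × 0.15 = 5.85
  Initiative 97 × 0.31 = 30.07
  Reliability 87.2 × 0.13 = 11.336
  Leadership 43 × 0.06 = 2.58
  Collaboration 60 × 0.21 = 12.6
Sum = 69.996
69.996 is ≥ 49 and < 70.5 → Tier 3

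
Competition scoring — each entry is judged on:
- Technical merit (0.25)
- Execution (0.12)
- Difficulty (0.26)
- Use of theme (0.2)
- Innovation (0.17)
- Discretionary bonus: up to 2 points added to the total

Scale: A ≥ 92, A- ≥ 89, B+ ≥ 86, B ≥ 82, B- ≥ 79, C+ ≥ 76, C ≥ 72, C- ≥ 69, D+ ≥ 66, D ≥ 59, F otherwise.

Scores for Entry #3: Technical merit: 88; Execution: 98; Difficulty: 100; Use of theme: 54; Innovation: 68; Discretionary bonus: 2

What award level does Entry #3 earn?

B

Weighted total:
  Technical merit 88 × 0.25 = 22
  Execution 98 × 0.12 = 11.76
  Difficulty 100 × 0.26 = 26
  Use of theme 54 × 0.2 = 10.8
  Innovation 68 × 0.17 = 11.56
Sum = 82.12
Discretionary bonus: 82.12 + 2 = 84.12
84.12 is ≥ 82 and < 86 → B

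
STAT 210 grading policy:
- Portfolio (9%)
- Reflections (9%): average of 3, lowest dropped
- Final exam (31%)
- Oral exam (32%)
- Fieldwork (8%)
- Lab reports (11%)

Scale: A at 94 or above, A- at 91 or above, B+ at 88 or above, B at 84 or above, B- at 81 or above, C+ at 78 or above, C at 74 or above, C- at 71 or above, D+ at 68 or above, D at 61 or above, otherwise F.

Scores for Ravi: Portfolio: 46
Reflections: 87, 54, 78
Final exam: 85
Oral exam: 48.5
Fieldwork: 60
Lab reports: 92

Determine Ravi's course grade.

D+

Reflections: drop 54 → average of remaining 2 = 165/2 = 82.5
Weighted total:
  Portfolio 46 × 0.09 = 4.14
  Reflections 82.5 × 0.09 = 7.425
  Final exam 85 × 0.31 = 26.35
  Oral exam 48.5 × 0.32 = 15.52
  Fieldwork 60 × 0.08 = 4.8
  Lab reports 92 × 0.11 = 10.12
Sum = 68.355
68.355 is ≥ 68 and < 71 → D+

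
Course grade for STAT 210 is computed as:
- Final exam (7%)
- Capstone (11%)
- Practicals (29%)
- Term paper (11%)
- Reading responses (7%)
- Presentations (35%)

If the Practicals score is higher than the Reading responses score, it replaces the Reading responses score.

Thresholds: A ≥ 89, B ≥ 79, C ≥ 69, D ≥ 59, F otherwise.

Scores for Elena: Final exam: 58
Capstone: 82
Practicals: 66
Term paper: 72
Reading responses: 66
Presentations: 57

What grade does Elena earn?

Practicals (66) ≤ Reading responses (66), so Reading responses stays at 66.
Weighted total:
  Final exam 58 × 0.07 = 4.06
  Capstone 82 × 0.11 = 9.02
  Practicals 66 × 0.29 = 19.14
  Term paper 72 × 0.11 = 7.92
  Reading responses 66 × 0.07 = 4.62
  Presentations 57 × 0.35 = 19.95
Sum = 64.71
64.71 is ≥ 59 and < 69 → D

D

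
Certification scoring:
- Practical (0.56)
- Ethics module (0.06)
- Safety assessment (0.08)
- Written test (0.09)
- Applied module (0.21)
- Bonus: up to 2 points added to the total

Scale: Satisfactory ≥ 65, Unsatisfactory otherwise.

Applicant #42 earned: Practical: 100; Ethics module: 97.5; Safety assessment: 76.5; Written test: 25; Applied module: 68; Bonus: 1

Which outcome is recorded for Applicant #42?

Weighted total:
  Practical 100 × 0.56 = 56
  Ethics module 97.5 × 0.06 = 5.85
  Safety assessment 76.5 × 0.08 = 6.12
  Written test 25 × 0.09 = 2.25
  Applied module 68 × 0.21 = 14.28
Sum = 84.5
Bonus: 84.5 + 1 = 85.5
85.5 ≥ 65 → Satisfactory

Satisfactory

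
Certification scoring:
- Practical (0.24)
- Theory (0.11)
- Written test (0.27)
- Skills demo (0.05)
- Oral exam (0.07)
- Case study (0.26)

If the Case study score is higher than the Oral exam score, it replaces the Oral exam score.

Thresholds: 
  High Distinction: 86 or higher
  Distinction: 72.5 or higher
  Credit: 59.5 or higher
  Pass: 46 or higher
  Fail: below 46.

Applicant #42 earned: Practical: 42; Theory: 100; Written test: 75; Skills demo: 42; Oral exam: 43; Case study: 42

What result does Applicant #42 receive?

Case study (42) ≤ Oral exam (43), so Oral exam stays at 43.
Weighted total:
  Practical 42 × 0.24 = 10.08
  Theory 100 × 0.11 = 11
  Written test 75 × 0.27 = 20.25
  Skills demo 42 × 0.05 = 2.1
  Oral exam 43 × 0.07 = 3.01
  Case study 42 × 0.26 = 10.92
Sum = 57.36
57.36 is ≥ 46 and < 59.5 → Pass

Pass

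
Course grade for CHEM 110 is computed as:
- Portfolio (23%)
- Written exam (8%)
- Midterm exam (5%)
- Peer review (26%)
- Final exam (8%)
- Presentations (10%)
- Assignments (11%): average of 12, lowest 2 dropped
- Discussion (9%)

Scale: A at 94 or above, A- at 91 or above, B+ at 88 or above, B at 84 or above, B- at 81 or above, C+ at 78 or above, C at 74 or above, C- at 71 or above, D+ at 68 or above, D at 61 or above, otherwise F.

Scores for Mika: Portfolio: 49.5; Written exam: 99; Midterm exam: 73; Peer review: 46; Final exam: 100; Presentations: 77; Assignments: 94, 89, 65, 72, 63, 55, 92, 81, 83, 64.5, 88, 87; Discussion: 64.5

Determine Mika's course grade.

D

Assignments: drop 55, 63 → average of remaining 10 = 815.5/10 = 81.55
Weighted total:
  Portfolio 49.5 × 0.23 = 11.385
  Written exam 99 × 0.08 = 7.92
  Midterm exam 73 × 0.05 = 3.65
  Peer review 46 × 0.26 = 11.96
  Final exam 100 × 0.08 = 8
  Presentations 77 × 0.1 = 7.7
  Assignments 81.55 × 0.11 = 8.9705
  Discussion 64.5 × 0.09 = 5.805
Sum = 65.3905
65.3905 is ≥ 61 and < 68 → D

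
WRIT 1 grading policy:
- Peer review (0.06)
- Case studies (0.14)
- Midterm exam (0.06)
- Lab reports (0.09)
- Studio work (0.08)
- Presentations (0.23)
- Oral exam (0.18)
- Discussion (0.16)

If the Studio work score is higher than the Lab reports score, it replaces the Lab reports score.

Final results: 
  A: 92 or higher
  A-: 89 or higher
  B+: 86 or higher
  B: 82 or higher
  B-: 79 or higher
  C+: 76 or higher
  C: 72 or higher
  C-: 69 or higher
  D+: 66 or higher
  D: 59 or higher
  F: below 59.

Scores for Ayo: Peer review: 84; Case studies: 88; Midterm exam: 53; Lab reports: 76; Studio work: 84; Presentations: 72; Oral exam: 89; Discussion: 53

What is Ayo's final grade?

C

Studio work (84) > Lab reports (76), so Lab reports counts as 84.
Weighted total:
  Peer review 84 × 0.06 = 5.04
  Case studies 88 × 0.14 = 12.32
  Midterm exam 53 × 0.06 = 3.18
  Lab reports 84 × 0.09 = 7.56
  Studio work 84 × 0.08 = 6.72
  Presentations 72 × 0.23 = 16.56
  Oral exam 89 × 0.18 = 16.02
  Discussion 53 × 0.16 = 8.48
Sum = 75.88
75.88 is ≥ 72 and < 76 → C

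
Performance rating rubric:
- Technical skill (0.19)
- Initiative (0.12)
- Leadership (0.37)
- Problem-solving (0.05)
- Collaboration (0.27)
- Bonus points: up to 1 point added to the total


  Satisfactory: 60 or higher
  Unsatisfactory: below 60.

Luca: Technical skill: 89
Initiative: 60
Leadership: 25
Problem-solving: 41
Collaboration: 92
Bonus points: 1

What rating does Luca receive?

Satisfactory

Weighted total:
  Technical skill 89 × 0.19 = 16.91
  Initiative 60 × 0.12 = 7.2
  Leadership 25 × 0.37 = 9.25
  Problem-solving 41 × 0.05 = 2.05
  Collaboration 92 × 0.27 = 24.84
Sum = 60.25
Bonus points: 60.25 + 1 = 61.25
61.25 ≥ 60 → Satisfactory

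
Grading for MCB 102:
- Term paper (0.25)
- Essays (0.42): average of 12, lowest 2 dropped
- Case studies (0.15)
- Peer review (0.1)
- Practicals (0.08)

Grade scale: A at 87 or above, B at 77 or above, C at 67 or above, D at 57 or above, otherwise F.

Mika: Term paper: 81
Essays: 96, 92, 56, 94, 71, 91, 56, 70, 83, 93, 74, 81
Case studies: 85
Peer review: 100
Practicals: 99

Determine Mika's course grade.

Essays: drop 56, 56 → average of remaining 10 = 845/10 = 84.5
Weighted total:
  Term paper 81 × 0.25 = 20.25
  Essays 84.5 × 0.42 = 35.49
  Case studies 85 × 0.15 = 12.75
  Peer review 100 × 0.1 = 10
  Practicals 99 × 0.08 = 7.92
Sum = 86.41
86.41 is ≥ 77 and < 87 → B

B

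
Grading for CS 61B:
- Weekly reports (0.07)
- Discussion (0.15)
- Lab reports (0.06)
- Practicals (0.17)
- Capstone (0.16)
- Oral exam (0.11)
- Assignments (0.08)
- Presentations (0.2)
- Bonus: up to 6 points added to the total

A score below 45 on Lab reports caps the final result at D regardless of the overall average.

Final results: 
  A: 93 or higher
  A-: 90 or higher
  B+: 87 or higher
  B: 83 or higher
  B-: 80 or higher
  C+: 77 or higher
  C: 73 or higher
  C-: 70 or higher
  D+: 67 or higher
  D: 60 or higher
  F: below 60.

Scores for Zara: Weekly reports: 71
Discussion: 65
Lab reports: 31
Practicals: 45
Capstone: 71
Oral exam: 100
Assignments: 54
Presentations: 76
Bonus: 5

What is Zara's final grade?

Lab reports score 31 < 45: minimum not met.
Weighted total:
  Weekly reports 71 × 0.07 = 4.97
  Discussion 65 × 0.15 = 9.75
  Lab reports 31 × 0.06 = 1.86
  Practicals 45 × 0.17 = 7.65
  Capstone 71 × 0.16 = 11.36
  Oral exam 100 × 0.11 = 11
  Assignments 54 × 0.08 = 4.32
  Presentations 76 × 0.2 = 15.2
Sum = 66.11
Bonus: 66.11 + 5 = 71.11
71.11 would be C-; cap at D applies → D.

D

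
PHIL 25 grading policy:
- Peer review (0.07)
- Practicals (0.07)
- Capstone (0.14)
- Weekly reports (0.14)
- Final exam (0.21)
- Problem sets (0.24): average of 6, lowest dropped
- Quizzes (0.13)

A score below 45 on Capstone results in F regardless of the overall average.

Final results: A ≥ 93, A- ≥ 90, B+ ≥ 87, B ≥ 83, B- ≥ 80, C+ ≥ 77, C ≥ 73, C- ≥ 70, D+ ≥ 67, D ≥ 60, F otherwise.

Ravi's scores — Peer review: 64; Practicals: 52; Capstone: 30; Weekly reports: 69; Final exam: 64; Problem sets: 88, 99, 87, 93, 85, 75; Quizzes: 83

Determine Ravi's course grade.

F

Problem sets: drop 75 → average of remaining 5 = 452/5 = 90.4
Capstone score 30 < 45: minimum not met.
Weighted total:
  Peer review 64 × 0.07 = 4.48
  Practicals 52 × 0.07 = 3.64
  Capstone 30 × 0.14 = 4.2
  Weekly reports 69 × 0.14 = 9.66
  Final exam 64 × 0.21 = 13.44
  Problem sets 90.4 × 0.24 = 21.696
  Quizzes 83 × 0.13 = 10.79
Sum = 67.906
Because the Capstone minimum was not met, the result is F.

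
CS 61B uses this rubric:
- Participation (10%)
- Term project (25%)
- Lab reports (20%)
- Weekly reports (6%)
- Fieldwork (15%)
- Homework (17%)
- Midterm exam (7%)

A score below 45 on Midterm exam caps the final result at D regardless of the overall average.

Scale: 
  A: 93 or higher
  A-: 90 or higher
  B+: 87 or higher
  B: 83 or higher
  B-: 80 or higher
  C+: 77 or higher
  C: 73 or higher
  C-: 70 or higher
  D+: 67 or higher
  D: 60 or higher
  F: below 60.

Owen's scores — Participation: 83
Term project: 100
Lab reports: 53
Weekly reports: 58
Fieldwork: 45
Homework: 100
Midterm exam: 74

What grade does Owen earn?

C

Midterm exam score 74 ≥ 45: minimum met.
Weighted total:
  Participation 83 × 0.1 = 8.3
  Term project 100 × 0.25 = 25
  Lab reports 53 × 0.2 = 10.6
  Weekly reports 58 × 0.06 = 3.48
  Fieldwork 45 × 0.15 = 6.75
  Homework 100 × 0.17 = 17
  Midterm exam 74 × 0.07 = 5.18
Sum = 76.31
76.31 is ≥ 73 and < 77 → C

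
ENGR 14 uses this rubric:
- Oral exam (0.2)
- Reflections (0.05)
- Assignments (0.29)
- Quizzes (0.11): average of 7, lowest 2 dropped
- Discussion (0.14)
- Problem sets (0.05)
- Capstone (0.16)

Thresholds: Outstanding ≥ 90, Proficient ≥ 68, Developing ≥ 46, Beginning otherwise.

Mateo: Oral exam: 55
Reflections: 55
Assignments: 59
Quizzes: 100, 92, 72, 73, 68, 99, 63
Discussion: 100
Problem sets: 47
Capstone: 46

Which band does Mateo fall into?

Quizzes: drop 63, 68 → average of remaining 5 = 436/5 = 87.2
Weighted total:
  Oral exam 55 × 0.2 = 11
  Reflections 55 × 0.05 = 2.75
  Assignments 59 × 0.29 = 17.11
  Quizzes 87.2 × 0.11 = 9.592
  Discussion 100 × 0.14 = 14
  Problem sets 47 × 0.05 = 2.35
  Capstone 46 × 0.16 = 7.36
Sum = 64.162
64.162 is ≥ 46 and < 68 → Developing

Developing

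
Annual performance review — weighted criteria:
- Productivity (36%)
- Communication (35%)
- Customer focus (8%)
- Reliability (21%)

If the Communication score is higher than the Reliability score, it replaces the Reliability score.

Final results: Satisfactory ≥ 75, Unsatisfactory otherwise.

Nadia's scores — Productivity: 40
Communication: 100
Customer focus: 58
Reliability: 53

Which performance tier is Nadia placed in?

Communication (100) > Reliability (53), so Reliability counts as 100.
Weighted total:
  Productivity 40 × 0.36 = 14.4
  Communication 100 × 0.35 = 35
  Customer focus 58 × 0.08 = 4.64
  Reliability 100 × 0.21 = 21
Sum = 75.04
75.04 ≥ 75 → Satisfactory

Satisfactory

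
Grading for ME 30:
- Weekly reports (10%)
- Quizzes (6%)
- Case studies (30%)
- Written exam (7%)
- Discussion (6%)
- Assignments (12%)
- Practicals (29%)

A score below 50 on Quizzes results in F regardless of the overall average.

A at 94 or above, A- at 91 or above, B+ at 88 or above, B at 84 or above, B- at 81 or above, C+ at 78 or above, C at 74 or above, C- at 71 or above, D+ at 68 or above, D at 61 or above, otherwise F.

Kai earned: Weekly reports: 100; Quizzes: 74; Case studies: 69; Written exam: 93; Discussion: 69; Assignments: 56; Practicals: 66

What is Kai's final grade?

C-

Quizzes score 74 ≥ 50: minimum met.
Weighted total:
  Weekly reports 100 × 0.1 = 10
  Quizzes 74 × 0.06 = 4.44
  Case studies 69 × 0.3 = 20.7
  Written exam 93 × 0.07 = 6.51
  Discussion 69 × 0.06 = 4.14
  Assignments 56 × 0.12 = 6.72
  Practicals 66 × 0.29 = 19.14
Sum = 71.65
71.65 is ≥ 71 and < 74 → C-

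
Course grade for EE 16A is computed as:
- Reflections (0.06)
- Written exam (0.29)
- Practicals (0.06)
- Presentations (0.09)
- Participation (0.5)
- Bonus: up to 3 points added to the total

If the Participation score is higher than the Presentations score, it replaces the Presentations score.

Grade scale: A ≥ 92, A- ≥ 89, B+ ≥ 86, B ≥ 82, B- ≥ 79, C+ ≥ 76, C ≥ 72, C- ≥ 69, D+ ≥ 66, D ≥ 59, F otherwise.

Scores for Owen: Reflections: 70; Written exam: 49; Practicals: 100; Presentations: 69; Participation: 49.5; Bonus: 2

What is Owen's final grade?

Participation (49.5) ≤ Presentations (69), so Presentations stays at 69.
Weighted total:
  Reflections 70 × 0.06 = 4.2
  Written exam 49 × 0.29 = 14.21
  Practicals 100 × 0.06 = 6
  Presentations 69 × 0.09 = 6.21
  Participation 49.5 × 0.5 = 24.75
Sum = 55.37
Bonus: 55.37 + 2 = 57.37
57.37 < 59 → F

F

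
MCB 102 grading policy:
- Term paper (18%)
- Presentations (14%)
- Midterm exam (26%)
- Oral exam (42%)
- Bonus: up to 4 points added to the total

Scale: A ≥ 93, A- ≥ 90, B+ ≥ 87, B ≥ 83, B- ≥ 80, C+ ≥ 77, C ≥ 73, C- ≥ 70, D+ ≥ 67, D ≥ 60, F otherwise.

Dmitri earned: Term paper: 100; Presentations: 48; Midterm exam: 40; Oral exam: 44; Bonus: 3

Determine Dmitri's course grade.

Weighted total:
  Term paper 100 × 0.18 = 18
  Presentations 48 × 0.14 = 6.72
  Midterm exam 40 × 0.26 = 10.4
  Oral exam 44 × 0.42 = 18.48
Sum = 53.6
Bonus: 53.6 + 3 = 56.6
56.6 < 60 → F

F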